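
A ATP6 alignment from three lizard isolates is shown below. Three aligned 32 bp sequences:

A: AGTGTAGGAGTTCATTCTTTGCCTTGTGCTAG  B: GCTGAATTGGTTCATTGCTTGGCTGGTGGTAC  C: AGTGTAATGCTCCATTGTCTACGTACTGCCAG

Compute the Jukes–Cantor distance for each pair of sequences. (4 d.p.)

d(A,B) = 0.5199, d(A,C) = 0.5199, d(B,C) = 0.8240

A–B: 12/32 sites differ → p = 0.375, d = −0.75 ln(1 − 0.5) = 0.519860 ≈ 0.5199.
A–C: 12/32 sites differ → p = 0.375, d = −0.75 ln(1 − 0.5) = 0.519860 ≈ 0.5199.
B–C: 16/32 sites differ → p = 0.5, d = −0.75 ln(1 − 0.666667) = 0.823960 ≈ 0.8240.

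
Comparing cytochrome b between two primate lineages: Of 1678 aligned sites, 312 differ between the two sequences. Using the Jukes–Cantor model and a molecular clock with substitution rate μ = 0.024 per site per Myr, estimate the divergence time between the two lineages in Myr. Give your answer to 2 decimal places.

p = 312/1678 ≈ 0.185936.
d = −(3/4) ln(1 − 4p/3) = −0.75 ln(1 − 0.247915) = −0.75 ln(0.752085)
  = −0.75 × (-0.284906) = 0.213680 substitutions/site.
Under a molecular clock d = 2μt, so t = d/(2μ) = 0.213680 / (2 × 0.024) = 4.45 Myr.

4.45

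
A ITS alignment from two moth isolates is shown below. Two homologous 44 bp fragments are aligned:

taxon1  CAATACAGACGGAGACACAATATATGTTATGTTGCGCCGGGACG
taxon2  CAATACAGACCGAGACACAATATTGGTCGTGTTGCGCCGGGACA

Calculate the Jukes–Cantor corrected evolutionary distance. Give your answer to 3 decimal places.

0.151

The sequences differ at 6 of 44 sites (11, 24, 25, 28, 29, 44), so p = 6/44 ≈ 0.136364.
d = −(3/4) ln(1 − 4p/3) = −0.75 ln(1 − 0.181819) = −0.75 ln(0.818181)
  = −0.75 × (-0.200672) = 0.150504 substitutions/site.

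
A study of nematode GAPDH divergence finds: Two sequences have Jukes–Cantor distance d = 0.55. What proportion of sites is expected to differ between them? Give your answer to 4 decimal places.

0.3898

p = (3/4)(1 − e^(−4d/3)) = 0.75 × (1 − e^(-0.733333)) = 0.75 × (1 − 0.480305) = 0.389771.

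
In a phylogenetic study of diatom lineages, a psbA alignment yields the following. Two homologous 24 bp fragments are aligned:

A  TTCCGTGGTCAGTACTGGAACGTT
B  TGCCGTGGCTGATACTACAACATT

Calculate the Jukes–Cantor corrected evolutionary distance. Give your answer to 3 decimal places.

0.441

The sequences differ at 8 of 24 sites (2, 9, 10, 11, 12, 17, 18, 22), so p = 8/24 ≈ 0.333333.
d = −(3/4) ln(1 − 4p/3) = −0.75 ln(1 − 0.444444) = −0.75 ln(0.555556)
  = −0.75 × (-0.587786) = 0.440840 substitutions/site.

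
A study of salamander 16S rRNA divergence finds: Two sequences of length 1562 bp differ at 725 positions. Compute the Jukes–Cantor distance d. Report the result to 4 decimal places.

p = 725/1562 ≈ 0.464149.
d = −(3/4) ln(1 − 4p/3) = −0.75 ln(1 − 0.618865) = −0.75 ln(0.381135)
  = −0.75 × (-0.964602) = 0.723452 substitutions/site.

0.7235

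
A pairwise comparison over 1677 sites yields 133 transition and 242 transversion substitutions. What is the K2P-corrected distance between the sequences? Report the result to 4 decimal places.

P = 133/1677 ≈ 0.079308 and Q = 242/1677 ≈ 0.144305.
Under the Kimura two-parameter model, d = −½ ln(1 − 2P − Q) − ¼ ln(1 − 2Q).
1 − 2P − Q = 0.697079, giving −½ ln(0.697079) = 0.180428.
1 − 2Q = 0.71139, giving −¼ ln(0.71139) = 0.085134.
d = 0.180428 + 0.085134 = 0.265562.

0.2656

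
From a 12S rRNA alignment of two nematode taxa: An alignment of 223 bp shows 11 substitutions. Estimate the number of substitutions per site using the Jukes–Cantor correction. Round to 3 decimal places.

0.051

p = 11/223 ≈ 0.049327.
d = −(3/4) ln(1 − 4p/3) = −0.75 ln(1 − 0.065769) = −0.75 ln(0.934231)
  = −0.75 × (-0.068032) = 0.051024 substitutions/site.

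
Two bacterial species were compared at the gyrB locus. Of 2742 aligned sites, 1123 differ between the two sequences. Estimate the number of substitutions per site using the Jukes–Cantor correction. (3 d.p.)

p = 1123/2742 ≈ 0.409555.
d = −(3/4) ln(1 − 4p/3) = −0.75 ln(1 − 0.546073) = −0.75 ln(0.453927)
  = −0.75 × (-0.789819) = 0.592364 substitutions/site.

0.592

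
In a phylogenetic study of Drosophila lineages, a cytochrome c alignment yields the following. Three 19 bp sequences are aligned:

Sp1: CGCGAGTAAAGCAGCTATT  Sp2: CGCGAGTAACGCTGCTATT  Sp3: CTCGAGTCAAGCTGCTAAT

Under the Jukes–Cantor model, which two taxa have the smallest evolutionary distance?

Sp1–Sp2: 2/19 differ, p = 0.105, d = 0.113.
Sp1–Sp3: 4/19 differ, p = 0.211, d = 0.247.
Sp2–Sp3: 4/19 differ, p = 0.211, d = 0.247.
The smallest distance is between Sp1 and Sp2.

Sp1 and Sp2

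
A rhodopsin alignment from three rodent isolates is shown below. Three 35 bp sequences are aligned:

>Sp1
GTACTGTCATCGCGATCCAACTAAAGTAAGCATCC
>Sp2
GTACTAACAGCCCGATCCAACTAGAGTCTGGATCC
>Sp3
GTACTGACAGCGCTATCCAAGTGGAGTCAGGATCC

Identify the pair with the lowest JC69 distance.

Sp1–Sp2: 8/35 differ, p = 0.229, d = 0.273.
Sp1–Sp3: 8/35 differ, p = 0.229, d = 0.273.
Sp2–Sp3: 6/35 differ, p = 0.171, d = 0.195.
The smallest distance is between Sp2 and Sp3.

Sp2 and Sp3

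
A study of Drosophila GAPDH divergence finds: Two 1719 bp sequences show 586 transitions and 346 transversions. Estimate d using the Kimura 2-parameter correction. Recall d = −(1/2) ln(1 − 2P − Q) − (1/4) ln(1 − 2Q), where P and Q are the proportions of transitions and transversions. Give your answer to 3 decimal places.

1.202

P = 586/1719 ≈ 0.340896 and Q = 346/1719 ≈ 0.20128.
Under the Kimura two-parameter model, d = −½ ln(1 − 2P − Q) − ¼ ln(1 − 2Q).
1 − 2P − Q = 0.116928, giving −½ ln(0.116928) = 1.073098.
1 − 2Q = 0.59744, giving −¼ ln(0.59744) = 0.128775.
d = 1.073098 + 0.128775 = 1.201873.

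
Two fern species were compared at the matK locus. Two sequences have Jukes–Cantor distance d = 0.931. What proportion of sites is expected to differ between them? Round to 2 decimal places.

0.53

p = (3/4)(1 − e^(−4d/3)) = 0.75 × (1 − e^(-1.241333)) = 0.75 × (1 − 0.288999) = 0.533251.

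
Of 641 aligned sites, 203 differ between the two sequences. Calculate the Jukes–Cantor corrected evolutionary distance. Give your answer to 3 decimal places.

0.411

p = 203/641 ≈ 0.316693.
d = −(3/4) ln(1 − 4p/3) = −0.75 ln(1 − 0.422257) = −0.75 ln(0.577743)
  = −0.75 × (-0.548626) = 0.411470 substitutions/site.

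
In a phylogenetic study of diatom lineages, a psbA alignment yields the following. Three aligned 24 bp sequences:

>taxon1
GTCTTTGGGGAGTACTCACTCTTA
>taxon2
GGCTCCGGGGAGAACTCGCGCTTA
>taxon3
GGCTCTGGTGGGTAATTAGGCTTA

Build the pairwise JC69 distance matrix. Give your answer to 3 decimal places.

taxon1–taxon2: 6/24 sites differ → p = 0.25, d = −0.75 ln(1 − 0.333333) = 0.304098 ≈ 0.304.
taxon1–taxon3: 8/24 sites differ → p ≈ 0.333333, d = −0.75 ln(1 − 0.444444) = 0.440839 ≈ 0.441.
taxon2–taxon3: 8/24 sites differ → p ≈ 0.333333, d = −0.75 ln(1 − 0.444444) = 0.440839 ≈ 0.441.

d(taxon1,taxon2) = 0.304, d(taxon1,taxon3) = 0.441, d(taxon2,taxon3) = 0.441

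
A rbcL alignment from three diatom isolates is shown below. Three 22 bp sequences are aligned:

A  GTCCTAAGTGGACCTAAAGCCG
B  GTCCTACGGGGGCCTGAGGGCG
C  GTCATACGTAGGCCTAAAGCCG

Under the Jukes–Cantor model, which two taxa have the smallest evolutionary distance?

A and C

A–B: 6/22 differ, p = 0.273, d = 0.339.
A–C: 4/22 differ, p = 0.182, d = 0.208.
B–C: 6/22 differ, p = 0.273, d = 0.339.
The smallest distance is between A and C.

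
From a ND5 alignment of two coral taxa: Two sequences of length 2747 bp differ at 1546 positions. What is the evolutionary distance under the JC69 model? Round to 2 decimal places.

1.04

p = 1546/2747 ≈ 0.562796.
d = −(3/4) ln(1 − 4p/3) = −0.75 ln(1 − 0.750395) = −0.75 ln(0.249605)
  = −0.75 × (-1.387876) = 1.040907 substitutions/site.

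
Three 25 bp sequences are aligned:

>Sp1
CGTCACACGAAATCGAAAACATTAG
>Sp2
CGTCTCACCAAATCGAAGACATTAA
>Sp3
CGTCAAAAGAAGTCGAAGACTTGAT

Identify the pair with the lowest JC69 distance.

Sp1 and Sp2

Sp1–Sp2: 4/25 differ, p = 0.160, d = 0.180.
Sp1–Sp3: 7/25 differ, p = 0.280, d = 0.351.
Sp2–Sp3: 8/25 differ, p = 0.320, d = 0.417.
The smallest distance is between Sp1 and Sp2.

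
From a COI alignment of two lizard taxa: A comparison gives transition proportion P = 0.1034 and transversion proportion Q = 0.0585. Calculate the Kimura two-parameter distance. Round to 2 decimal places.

0.19

Under the Kimura two-parameter model, d = −½ ln(1 − 2P − Q) − ¼ ln(1 − 2Q).
1 − 2P − Q = 0.7347, giving −½ ln(0.7347) = 0.154147.
1 − 2Q = 0.883, giving −¼ ln(0.883) = 0.031108.
d = 0.154147 + 0.031108 = 0.185255.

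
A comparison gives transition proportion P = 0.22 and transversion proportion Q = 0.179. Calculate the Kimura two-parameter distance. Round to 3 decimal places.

0.593

Under the Kimura two-parameter model, d = −½ ln(1 − 2P − Q) − ¼ ln(1 − 2Q).
1 − 2P − Q = 0.381, giving −½ ln(0.381) = 0.482478.
1 − 2Q = 0.642, giving −¼ ln(0.642) = 0.110792.
d = 0.482478 + 0.110792 = 0.593270.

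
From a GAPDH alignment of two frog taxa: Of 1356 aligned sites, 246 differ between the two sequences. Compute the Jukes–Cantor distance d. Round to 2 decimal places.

0.21

p = 246/1356 ≈ 0.181416.
d = −(3/4) ln(1 − 4p/3) = −0.75 ln(1 − 0.241888) = −0.75 ln(0.758112)
  = −0.75 × (-0.276924) = 0.207693 substitutions/site.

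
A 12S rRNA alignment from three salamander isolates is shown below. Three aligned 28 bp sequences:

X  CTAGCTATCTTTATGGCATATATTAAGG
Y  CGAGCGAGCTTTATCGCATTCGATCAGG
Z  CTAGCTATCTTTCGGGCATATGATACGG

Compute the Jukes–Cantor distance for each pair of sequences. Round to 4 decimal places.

X–Y: 9/28 sites differ → p ≈ 0.321429, d = −0.75 ln(1 − 0.428572) = 0.419713 ≈ 0.4197.
X–Z: 5/28 sites differ → p ≈ 0.178571, d = −0.75 ln(1 − 0.238095) = 0.203950 ≈ 0.2040.
Y–Z: 10/28 sites differ → p ≈ 0.357143, d = −0.75 ln(1 − 0.476191) = 0.484971 ≈ 0.4850.

d(X,Y) = 0.4197, d(X,Z) = 0.2040, d(Y,Z) = 0.4850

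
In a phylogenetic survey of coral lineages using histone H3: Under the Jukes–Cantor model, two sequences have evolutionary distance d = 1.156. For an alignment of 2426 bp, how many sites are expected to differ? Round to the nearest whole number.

1430

Invert JC69: p = (3/4)(1 − e^(−4d/3)) = 0.75 × (1 − e^(-1.541333)) = 0.75 × (1 − 0.214096) = 0.589428.
Expected differing sites = pL ≈ 0.589428 × 2426 = 1429.952328 ≈ 1430.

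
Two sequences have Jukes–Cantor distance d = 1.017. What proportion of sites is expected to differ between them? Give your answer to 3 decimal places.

0.557

p = (3/4)(1 − e^(−4d/3)) = 0.75 × (1 − e^(-1.356)) = 0.75 × (1 − 0.257689) = 0.556733.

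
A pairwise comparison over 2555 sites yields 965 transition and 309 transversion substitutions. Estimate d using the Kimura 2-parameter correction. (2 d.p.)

P = 965/2555 ≈ 0.377691 and Q = 309/2555 ≈ 0.120939.
Under the Kimura two-parameter model, d = −½ ln(1 − 2P − Q) − ¼ ln(1 − 2Q).
1 − 2P − Q = 0.123679, giving −½ ln(0.123679) = 1.045033.
1 − 2Q = 0.758122, giving −¼ ln(0.758122) = 0.069228.
d = 1.045033 + 0.069228 = 1.114261.

1.11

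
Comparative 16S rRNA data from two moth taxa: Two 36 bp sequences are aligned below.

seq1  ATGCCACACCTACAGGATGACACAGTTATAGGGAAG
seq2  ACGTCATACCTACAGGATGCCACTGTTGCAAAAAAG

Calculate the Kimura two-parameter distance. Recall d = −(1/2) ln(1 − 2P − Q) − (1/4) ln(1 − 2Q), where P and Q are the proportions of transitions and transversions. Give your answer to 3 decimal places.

0.376

Of 36 sites, 8 differences are transitions and 2 are transversions, so P = 8/36 ≈ 0.222222 and Q = 2/36 ≈ 0.055556.
Under the Kimura two-parameter model, d = −½ ln(1 − 2P − Q) − ¼ ln(1 − 2Q).
1 − 2P − Q = 0.5, giving −½ ln(0.5) = 0.346574.
1 − 2Q = 0.888888, giving −¼ ln(0.888888) = 0.029446.
d = 0.346574 + 0.029446 = 0.376020.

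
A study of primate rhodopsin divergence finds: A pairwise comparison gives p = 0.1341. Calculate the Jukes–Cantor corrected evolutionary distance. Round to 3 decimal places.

0.148

d = −(3/4) ln(1 − 4p/3) = −0.75 ln(1 − 0.1788) = −0.75 ln(0.8212)
  = −0.75 × (-0.196989) = 0.147742 substitutions/site.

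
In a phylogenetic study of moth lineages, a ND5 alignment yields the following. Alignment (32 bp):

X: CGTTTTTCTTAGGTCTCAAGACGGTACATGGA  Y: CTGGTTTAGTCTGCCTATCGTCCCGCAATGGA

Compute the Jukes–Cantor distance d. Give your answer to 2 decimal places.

0.92

The sequences differ at 17 of 32 sites, so p = 17/32 = 0.53125.
d = −(3/4) ln(1 − 4p/3) = −0.75 ln(1 − 0.708333) = −0.75 ln(0.291667)
  = −0.75 × (-1.232143) = 0.924107 substitutions/site.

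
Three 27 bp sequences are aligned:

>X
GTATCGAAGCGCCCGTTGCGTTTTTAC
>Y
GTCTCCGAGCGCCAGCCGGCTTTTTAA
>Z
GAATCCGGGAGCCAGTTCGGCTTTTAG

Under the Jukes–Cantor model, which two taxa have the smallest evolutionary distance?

X and Y

X–Y: 9/27 differ, p = 0.333, d = 0.441.
X–Z: 10/27 differ, p = 0.370, d = 0.511.
Y–Z: 10/27 differ, p = 0.370, d = 0.511.
The smallest distance is between X and Y.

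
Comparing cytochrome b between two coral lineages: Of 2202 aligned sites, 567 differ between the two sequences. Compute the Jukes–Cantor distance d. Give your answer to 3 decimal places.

p = 567/2202 ≈ 0.257493.
d = −(3/4) ln(1 − 4p/3) = −0.75 ln(1 − 0.343324) = −0.75 ln(0.656676)
  = −0.75 × (-0.420565) = 0.315424 substitutions/site.

0.315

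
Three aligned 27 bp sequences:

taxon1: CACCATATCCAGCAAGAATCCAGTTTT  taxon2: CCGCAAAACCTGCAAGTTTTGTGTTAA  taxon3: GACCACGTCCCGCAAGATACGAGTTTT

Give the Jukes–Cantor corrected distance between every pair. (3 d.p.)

d(taxon1,taxon2) = 0.673, d(taxon1,taxon3) = 0.318, d(taxon2,taxon3) = 0.770

taxon1–taxon2: 12/27 sites differ → p ≈ 0.444444, d = −0.75 ln(1 − 0.592592) = 0.673455 ≈ 0.673.
taxon1–taxon3: 7/27 sites differ → p ≈ 0.259259, d = −0.75 ln(1 − 0.345679) = 0.318118 ≈ 0.318.
taxon2–taxon3: 13/27 sites differ → p ≈ 0.481481, d = −0.75 ln(1 − 0.641975) = 0.770364 ≈ 0.770.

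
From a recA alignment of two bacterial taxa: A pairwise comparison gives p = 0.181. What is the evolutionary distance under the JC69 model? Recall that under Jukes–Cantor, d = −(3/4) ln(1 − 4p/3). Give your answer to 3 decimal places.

0.207

d = −(3/4) ln(1 − 4p/3) = −0.75 ln(1 − 0.241333) = −0.75 ln(0.758667)
  = −0.75 × (-0.276192) = 0.207144 substitutions/site.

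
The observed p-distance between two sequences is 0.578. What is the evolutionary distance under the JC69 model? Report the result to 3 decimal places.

1.104

d = −(3/4) ln(1 − 4p/3) = −0.75 ln(1 − 0.770667) = −0.75 ln(0.229333)
  = −0.75 × (-1.472580) = 1.104435 substitutions/site.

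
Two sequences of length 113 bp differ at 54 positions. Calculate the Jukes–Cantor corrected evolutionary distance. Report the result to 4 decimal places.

0.7604

p = 54/113 ≈ 0.477876.
d = −(3/4) ln(1 − 4p/3) = −0.75 ln(1 − 0.637168) = −0.75 ln(0.362832)
  = −0.75 × (-1.013815) = 0.760361 substitutions/site.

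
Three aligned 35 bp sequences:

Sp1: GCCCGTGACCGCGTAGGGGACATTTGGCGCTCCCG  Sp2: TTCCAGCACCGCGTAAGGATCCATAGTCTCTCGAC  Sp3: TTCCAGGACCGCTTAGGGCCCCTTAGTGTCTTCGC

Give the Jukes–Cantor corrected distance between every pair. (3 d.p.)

Sp1–Sp2: 16/35 sites differ → p ≈ 0.457143, d = −0.75 ln(1 − 0.609524) = 0.705292 ≈ 0.705.
Sp1–Sp3: 15/35 sites differ → p ≈ 0.428571, d = −0.75 ln(1 − 0.571428) = 0.635472 ≈ 0.635.
Sp2–Sp3: 10/35 sites differ → p ≈ 0.285714, d = −0.75 ln(1 − 0.380952) = 0.359679 ≈ 0.360.

d(Sp1,Sp2) = 0.705, d(Sp1,Sp3) = 0.635, d(Sp2,Sp3) = 0.360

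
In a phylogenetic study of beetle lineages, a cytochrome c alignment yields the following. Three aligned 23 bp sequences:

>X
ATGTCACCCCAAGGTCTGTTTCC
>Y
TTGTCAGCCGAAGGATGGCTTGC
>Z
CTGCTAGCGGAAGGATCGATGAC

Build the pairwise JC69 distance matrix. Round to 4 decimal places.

d(X,Y) = 0.4674, d(X,Z) = 0.8922, d(Y,Z) = 0.4674

X–Y: 8/23 sites differ → p ≈ 0.347826, d = −0.75 ln(1 − 0.463768) = 0.467391 ≈ 0.4674.
X–Z: 12/23 sites differ → p ≈ 0.521739, d = −0.75 ln(1 − 0.695652) = 0.892188 ≈ 0.8922.
Y–Z: 8/23 sites differ → p ≈ 0.347826, d = −0.75 ln(1 − 0.463768) = 0.467391 ≈ 0.4674.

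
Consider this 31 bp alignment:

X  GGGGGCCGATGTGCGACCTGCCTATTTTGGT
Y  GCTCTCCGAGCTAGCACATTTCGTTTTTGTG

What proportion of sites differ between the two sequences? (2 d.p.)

The sequences differ at 16 of 31 positions.
p = 16/31 = 0.516129… ≈ 0.52 (to 2 d.p.).

0.52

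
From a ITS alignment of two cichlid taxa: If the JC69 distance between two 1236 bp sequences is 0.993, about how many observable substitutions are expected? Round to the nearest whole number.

Invert JC69: p = (3/4)(1 − e^(−4d/3)) = 0.75 × (1 − e^(-1.324)) = 0.75 × (1 − 0.266069) = 0.550448.
Expected differing sites = pL ≈ 0.550448 × 1236 = 680.353728 ≈ 680.

680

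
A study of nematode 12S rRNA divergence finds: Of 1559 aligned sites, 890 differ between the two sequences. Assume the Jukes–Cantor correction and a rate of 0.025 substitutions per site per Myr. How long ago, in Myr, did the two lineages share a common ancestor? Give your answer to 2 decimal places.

21.48

p = 890/1559 ≈ 0.570879.
d = −(3/4) ln(1 − 4p/3) = −0.75 ln(1 − 0.761172) = −0.75 ln(0.238828)
  = −0.75 × (-1.432012) = 1.074009 substitutions/site.
Under a molecular clock d = 2μt, so t = d/(2μ) = 1.074009 / (2 × 0.025) = 21.48 Myr.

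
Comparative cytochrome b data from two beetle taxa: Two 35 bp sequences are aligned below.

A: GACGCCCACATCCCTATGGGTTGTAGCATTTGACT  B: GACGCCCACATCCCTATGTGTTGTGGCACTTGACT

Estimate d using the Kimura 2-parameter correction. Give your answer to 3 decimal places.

Of 35 sites, 2 differences are transitions and 1 are transversions, so P = 2/35 ≈ 0.057143 and Q = 1/35 ≈ 0.028571.
Under the Kimura two-parameter model, d = −½ ln(1 − 2P − Q) − ¼ ln(1 − 2Q).
1 − 2P − Q = 0.857143, giving −½ ln(0.857143) = 0.077075.
1 − 2Q = 0.942858, giving −¼ ln(0.942858) = 0.014710.
d = 0.077075 + 0.014710 = 0.091785.

0.092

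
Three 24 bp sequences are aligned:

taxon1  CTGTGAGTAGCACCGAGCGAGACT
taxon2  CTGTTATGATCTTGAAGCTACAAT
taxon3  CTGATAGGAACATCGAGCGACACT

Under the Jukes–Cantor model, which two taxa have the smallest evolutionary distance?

taxon1–taxon2: 11/24 differ, p = 0.458, d = 0.708.
taxon1–taxon3: 6/24 differ, p = 0.250, d = 0.304.
taxon2–taxon3: 8/24 differ, p = 0.333, d = 0.441.
The smallest distance is between taxon1 and taxon3.

taxon1 and taxon3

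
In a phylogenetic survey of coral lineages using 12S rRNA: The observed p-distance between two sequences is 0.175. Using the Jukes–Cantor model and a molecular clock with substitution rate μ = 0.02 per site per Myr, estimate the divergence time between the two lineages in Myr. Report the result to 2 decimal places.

d = −(3/4) ln(1 − 4p/3) = −0.75 ln(1 − 0.233333) = −0.75 ln(0.766667)
  = −0.75 × (-0.265703) = 0.199277 substitutions/site.
Under a molecular clock d = 2μt, so t = d/(2μ) = 0.199277 / (2 × 0.02) = 4.98 Myr.

4.98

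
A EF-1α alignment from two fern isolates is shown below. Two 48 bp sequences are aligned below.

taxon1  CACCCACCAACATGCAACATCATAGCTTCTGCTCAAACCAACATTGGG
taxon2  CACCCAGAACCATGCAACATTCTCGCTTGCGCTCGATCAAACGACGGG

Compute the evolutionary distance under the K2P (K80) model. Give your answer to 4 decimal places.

Of 48 sites, 5 differences are transitions and 9 are transversions, so P = 5/48 ≈ 0.104167 and Q = 9/48 = 0.1875.
Under the Kimura two-parameter model, d = −½ ln(1 − 2P − Q) − ¼ ln(1 − 2Q).
1 − 2P − Q = 0.604166, giving −½ ln(0.604166) = 0.251953.
1 − 2Q = 0.625, giving −¼ ln(0.625) = 0.117501.
d = 0.251953 + 0.117501 = 0.369454.

0.3695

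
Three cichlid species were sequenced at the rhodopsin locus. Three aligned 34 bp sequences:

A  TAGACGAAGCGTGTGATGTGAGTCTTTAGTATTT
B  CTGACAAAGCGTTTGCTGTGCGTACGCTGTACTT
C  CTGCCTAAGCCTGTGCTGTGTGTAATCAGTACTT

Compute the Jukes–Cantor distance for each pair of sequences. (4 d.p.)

d(A,B) = 0.4770, d(A,C) = 0.4234, d(B,C) = 0.2824

A–B: 12/34 sites differ → p ≈ 0.352941, d = −0.75 ln(1 − 0.470588) = 0.476991 ≈ 0.4770.
A–C: 11/34 sites differ → p ≈ 0.323529, d = −0.75 ln(1 − 0.431372) = 0.423397 ≈ 0.4234.
B–C: 8/34 sites differ → p ≈ 0.235294, d = −0.75 ln(1 − 0.313725) = 0.282358 ≈ 0.2824.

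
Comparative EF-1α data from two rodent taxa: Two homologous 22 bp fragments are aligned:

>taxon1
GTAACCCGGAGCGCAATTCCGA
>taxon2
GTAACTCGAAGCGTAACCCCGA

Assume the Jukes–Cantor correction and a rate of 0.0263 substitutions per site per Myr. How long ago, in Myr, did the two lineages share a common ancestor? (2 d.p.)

The sequences differ at 5 of 22 sites (6, 9, 14, 17, 18), so p = 5/22 ≈ 0.227273.
d = −(3/4) ln(1 − 4p/3) = −0.75 ln(1 − 0.303031) = −0.75 ln(0.696969)
  = −0.75 × (-0.361014) = 0.270761 substitutions/site.
Under a molecular clock d = 2μt, so t = d/(2μ) = 0.270761 / (2 × 0.0263) = 5.15 Myr.

5.15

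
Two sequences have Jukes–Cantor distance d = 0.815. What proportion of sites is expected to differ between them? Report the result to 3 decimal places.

p = (3/4)(1 − e^(−4d/3)) = 0.75 × (1 − e^(-1.086667)) = 0.75 × (1 − 0.337339) = 0.496996.

0.497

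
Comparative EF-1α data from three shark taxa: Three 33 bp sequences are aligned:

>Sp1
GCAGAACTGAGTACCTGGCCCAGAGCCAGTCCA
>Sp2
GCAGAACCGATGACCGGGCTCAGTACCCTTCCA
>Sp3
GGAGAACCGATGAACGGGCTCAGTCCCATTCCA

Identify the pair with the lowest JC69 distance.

Sp1–Sp2: 9/33 differ, p = 0.273, d = 0.339.
Sp1–Sp3: 10/33 differ, p = 0.303, d = 0.388.
Sp2–Sp3: 4/33 differ, p = 0.121, d = 0.132.
The smallest distance is between Sp2 and Sp3.

Sp2 and Sp3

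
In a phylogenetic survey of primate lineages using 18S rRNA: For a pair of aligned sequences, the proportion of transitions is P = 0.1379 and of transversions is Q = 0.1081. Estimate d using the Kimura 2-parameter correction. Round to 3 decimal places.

0.303

Under the Kimura two-parameter model, d = −½ ln(1 − 2P − Q) − ¼ ln(1 − 2Q).
1 − 2P − Q = 0.6161, giving −½ ln(0.6161) = 0.242173.
1 − 2Q = 0.7838, giving −¼ ln(0.7838) = 0.060900.
d = 0.242173 + 0.060900 = 0.303073.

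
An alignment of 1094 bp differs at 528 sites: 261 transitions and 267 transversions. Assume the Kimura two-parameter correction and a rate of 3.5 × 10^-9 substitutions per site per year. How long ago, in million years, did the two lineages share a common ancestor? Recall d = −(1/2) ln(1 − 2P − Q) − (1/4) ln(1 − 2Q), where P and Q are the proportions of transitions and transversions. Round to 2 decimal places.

P = 261/1094 ≈ 0.238574 and Q = 267/1094 ≈ 0.244059.
Under the Kimura two-parameter model, d = −½ ln(1 − 2P − Q) − ¼ ln(1 − 2Q).
1 − 2P − Q = 0.278793, giving −½ ln(0.278793) = 0.638643.
1 − 2Q = 0.511882, giving −¼ ln(0.511882) = 0.167415.
d = 0.638643 + 0.167415 = 0.806058.
Under a molecular clock d = 2μt, so t = d/(2μ) = 0.806058 / (2 × 3.5 × 10^-9) = 115.15 million years.

115.15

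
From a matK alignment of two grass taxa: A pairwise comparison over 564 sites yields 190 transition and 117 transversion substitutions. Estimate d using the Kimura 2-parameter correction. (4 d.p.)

1.1992

P = 190/564 ≈ 0.336879 and Q = 117/564 ≈ 0.207447.
Under the Kimura two-parameter model, d = −½ ln(1 − 2P − Q) − ¼ ln(1 − 2Q).
1 − 2P − Q = 0.118795, giving −½ ln(0.118795) = 1.065178.
1 − 2Q = 0.585106, giving −¼ ln(0.585106) = 0.133991.
d = 1.065178 + 0.133991 = 1.199169.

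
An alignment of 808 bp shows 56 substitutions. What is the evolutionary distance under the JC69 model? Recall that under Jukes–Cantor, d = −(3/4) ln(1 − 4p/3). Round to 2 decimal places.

0.07

p = 56/808 ≈ 0.069307.
d = −(3/4) ln(1 − 4p/3) = −0.75 ln(1 − 0.092409) = −0.75 ln(0.907591)
  = −0.75 × (-0.096961) = 0.072721 substitutions/site.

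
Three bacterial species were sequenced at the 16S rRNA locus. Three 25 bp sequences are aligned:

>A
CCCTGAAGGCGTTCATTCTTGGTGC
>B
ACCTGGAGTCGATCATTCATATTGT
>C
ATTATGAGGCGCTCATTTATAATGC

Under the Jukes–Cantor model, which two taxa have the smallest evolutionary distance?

A and B

A–B: 8/25 differ, p = 0.320, d = 0.417.
A–C: 11/25 differ, p = 0.440, d = 0.663.
B–C: 9/25 differ, p = 0.360, d = 0.490.
The smallest distance is between A and B.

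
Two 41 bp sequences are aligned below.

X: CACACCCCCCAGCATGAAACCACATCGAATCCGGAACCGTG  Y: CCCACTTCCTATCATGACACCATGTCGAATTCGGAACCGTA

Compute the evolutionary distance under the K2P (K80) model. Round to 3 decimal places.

Of 41 sites, 7 differences are transitions and 3 are transversions, so P = 7/41 ≈ 0.170732 and Q = 3/41 ≈ 0.073171.
Under the Kimura two-parameter model, d = −½ ln(1 − 2P − Q) − ¼ ln(1 − 2Q).
1 − 2P − Q = 0.585365, giving −½ ln(0.585365) = 0.267760.
1 − 2Q = 0.853658, giving −¼ ln(0.853658) = 0.039556.
d = 0.267760 + 0.039556 = 0.307316.

0.307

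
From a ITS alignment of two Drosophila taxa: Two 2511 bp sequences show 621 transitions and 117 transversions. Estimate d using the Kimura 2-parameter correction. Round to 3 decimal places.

0.414

P = 621/2511 ≈ 0.247312 and Q = 117/2511 ≈ 0.046595.
Under the Kimura two-parameter model, d = −½ ln(1 − 2P − Q) − ¼ ln(1 − 2Q).
1 − 2P − Q = 0.458781, giving −½ ln(0.458781) = 0.389591.
1 − 2Q = 0.90681, giving −¼ ln(0.90681) = 0.024456.
d = 0.389591 + 0.024456 = 0.414047.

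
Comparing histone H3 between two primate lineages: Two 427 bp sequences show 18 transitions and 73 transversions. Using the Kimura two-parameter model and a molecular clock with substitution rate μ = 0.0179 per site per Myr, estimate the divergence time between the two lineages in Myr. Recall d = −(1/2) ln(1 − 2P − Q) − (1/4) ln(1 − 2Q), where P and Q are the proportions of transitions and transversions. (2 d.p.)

P = 18/427 ≈ 0.042155 and Q = 73/427 ≈ 0.17096.
Under the Kimura two-parameter model, d = −½ ln(1 − 2P − Q) − ¼ ln(1 − 2Q).
1 − 2P − Q = 0.74473, giving −½ ln(0.74473) = 0.147367.
1 − 2Q = 0.65808, giving −¼ ln(0.65808) = 0.104607.
d = 0.147367 + 0.104607 = 0.251974.
Under a molecular clock d = 2μt, so t = d/(2μ) = 0.251974 / (2 × 0.0179) = 7.04 Myr.

7.04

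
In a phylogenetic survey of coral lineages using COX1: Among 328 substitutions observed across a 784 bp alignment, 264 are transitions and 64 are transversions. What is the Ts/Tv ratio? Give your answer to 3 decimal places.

R = 264/64 = 4.125.

4.125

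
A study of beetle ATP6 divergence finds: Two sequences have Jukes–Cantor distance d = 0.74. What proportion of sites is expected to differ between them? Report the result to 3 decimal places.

0.470

p = (3/4)(1 − e^(−4d/3)) = 0.75 × (1 − e^(-0.986667)) = 0.75 × (1 − 0.372817) = 0.470387.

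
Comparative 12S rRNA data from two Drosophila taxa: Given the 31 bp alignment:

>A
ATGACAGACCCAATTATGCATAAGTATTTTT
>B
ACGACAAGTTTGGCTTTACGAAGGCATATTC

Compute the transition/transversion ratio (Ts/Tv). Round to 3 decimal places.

Transitions are A↔G and C↔T; transversions are all other mismatches.
Transitions: 14. Transversions: 3.
R = 14/3 = 4.666666… ≈ 4.667 (to 3 d.p.).

4.667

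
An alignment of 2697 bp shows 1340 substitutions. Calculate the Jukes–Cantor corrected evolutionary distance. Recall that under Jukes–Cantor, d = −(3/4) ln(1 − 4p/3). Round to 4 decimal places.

p = 1340/2697 ≈ 0.496848.
d = −(3/4) ln(1 − 4p/3) = −0.75 ln(1 − 0.662464) = −0.75 ln(0.337536)
  = −0.75 × (-1.086083) = 0.814562 substitutions/site.

0.8146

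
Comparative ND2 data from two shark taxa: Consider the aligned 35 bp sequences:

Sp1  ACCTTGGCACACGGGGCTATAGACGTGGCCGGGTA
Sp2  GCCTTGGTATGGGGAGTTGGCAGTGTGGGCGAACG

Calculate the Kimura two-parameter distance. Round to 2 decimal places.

1.29

Of 35 sites, 14 differences are transitions and 4 are transversions, so P = 14/35 = 0.4 and Q = 4/35 ≈ 0.114286.
Under the Kimura two-parameter model, d = −½ ln(1 − 2P − Q) − ¼ ln(1 − 2Q).
1 − 2P − Q = 0.085714, giving −½ ln(0.085714) = 1.228370.
1 − 2Q = 0.771428, giving −¼ ln(0.771428) = 0.064878.
d = 1.228370 + 0.064878 = 1.293248.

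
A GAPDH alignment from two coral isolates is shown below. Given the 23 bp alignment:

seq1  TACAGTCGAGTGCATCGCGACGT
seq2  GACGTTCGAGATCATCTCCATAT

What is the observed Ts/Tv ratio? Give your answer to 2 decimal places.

0.50

Transitions are A↔G and C↔T; transversions are all other mismatches.
Transitions: 3. Transversions: 6.
R = 3/6 = 0.50.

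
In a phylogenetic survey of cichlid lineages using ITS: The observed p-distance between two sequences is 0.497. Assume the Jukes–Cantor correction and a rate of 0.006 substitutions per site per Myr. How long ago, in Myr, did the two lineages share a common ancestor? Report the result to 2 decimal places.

d = −(3/4) ln(1 − 4p/3) = −0.75 ln(1 − 0.662667) = −0.75 ln(0.337333)
  = −0.75 × (-1.086685) = 0.815014 substitutions/site.
Under a molecular clock d = 2μt, so t = d/(2μ) = 0.815014 / (2 × 0.006) = 67.92 Myr.

67.92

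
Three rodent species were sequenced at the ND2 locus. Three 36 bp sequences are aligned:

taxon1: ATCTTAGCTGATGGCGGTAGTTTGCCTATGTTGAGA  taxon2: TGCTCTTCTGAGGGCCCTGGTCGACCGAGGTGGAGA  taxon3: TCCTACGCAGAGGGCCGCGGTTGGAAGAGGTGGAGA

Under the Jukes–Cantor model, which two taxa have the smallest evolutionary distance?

taxon1–taxon2: 15/36 differ, p = 0.417, d = 0.608.
taxon1–taxon3: 15/36 differ, p = 0.417, d = 0.608.
taxon2–taxon3: 11/36 differ, p = 0.306, d = 0.392.
The smallest distance is between taxon2 and taxon3.

taxon2 and taxon3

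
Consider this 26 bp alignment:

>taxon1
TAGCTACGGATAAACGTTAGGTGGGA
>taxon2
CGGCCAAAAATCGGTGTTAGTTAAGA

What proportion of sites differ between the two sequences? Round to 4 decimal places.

0.5000

The sequences differ at 13 of 26 positions.
p = 13/26 = 0.5000.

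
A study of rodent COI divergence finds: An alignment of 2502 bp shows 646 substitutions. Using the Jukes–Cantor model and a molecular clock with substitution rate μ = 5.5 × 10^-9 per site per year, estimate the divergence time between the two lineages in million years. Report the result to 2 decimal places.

p = 646/2502 ≈ 0.258193.
d = −(3/4) ln(1 − 4p/3) = −0.75 ln(1 − 0.344257) = −0.75 ln(0.655743)
  = −0.75 × (-0.421986) = 0.316490 substitutions/site.
Under a molecular clock d = 2μt, so t = d/(2μ) = 0.316490 / (2 × 5.5 × 10^-9) = 28.77 million years.

28.77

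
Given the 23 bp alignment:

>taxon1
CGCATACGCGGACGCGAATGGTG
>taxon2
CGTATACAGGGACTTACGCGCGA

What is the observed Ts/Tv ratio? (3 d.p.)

1.400

Transitions are A↔G and C↔T; transversions are all other mismatches.
Transitions: 7. Transversions: 5.
R = 7/5 = 1.400.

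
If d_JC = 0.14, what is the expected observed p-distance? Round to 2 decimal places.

0.13

p = (3/4)(1 − e^(−4d/3)) = 0.75 × (1 − e^(-0.186667)) = 0.75 × (1 − 0.829720) = 0.127710.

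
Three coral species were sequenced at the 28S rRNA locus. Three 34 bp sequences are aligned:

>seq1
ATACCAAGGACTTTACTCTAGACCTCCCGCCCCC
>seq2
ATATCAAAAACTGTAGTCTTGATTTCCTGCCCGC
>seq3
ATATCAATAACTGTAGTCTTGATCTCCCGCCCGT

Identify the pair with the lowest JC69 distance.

seq1–seq2: 10/34 differ, p = 0.294, d = 0.373.
seq1–seq3: 9/34 differ, p = 0.265, d = 0.326.
seq2–seq3: 4/34 differ, p = 0.118, d = 0.128.
The smallest distance is between seq2 and seq3.

seq2 and seq3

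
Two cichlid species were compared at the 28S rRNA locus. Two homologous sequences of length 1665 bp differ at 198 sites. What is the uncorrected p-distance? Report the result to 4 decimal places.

p = 198/1665 = 0.118918… ≈ 0.1189 (to 4 d.p.).

0.1189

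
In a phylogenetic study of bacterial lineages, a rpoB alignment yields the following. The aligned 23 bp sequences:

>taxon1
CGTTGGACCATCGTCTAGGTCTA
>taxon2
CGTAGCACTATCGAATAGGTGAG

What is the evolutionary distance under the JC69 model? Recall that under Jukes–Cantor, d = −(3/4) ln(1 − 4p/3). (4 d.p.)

The sequences differ at 8 of 23 sites (4, 6, 9, 14, 15, 21, 22, 23), so p = 8/23 ≈ 0.347826.
d = −(3/4) ln(1 − 4p/3) = −0.75 ln(1 − 0.463768) = −0.75 ln(0.536232)
  = −0.75 × (-0.623188) = 0.467391 substitutions/site.

0.4674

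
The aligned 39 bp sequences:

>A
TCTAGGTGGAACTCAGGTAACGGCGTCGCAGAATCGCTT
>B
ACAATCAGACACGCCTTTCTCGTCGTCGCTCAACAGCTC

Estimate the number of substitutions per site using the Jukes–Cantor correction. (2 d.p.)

The sequences differ at 19 of 39 sites, so p = 19/39 ≈ 0.487179.
d = −(3/4) ln(1 − 4p/3) = −0.75 ln(1 − 0.649572) = −0.75 ln(0.350428)
  = −0.75 × (-1.048600) = 0.786450 substitutions/site.

0.79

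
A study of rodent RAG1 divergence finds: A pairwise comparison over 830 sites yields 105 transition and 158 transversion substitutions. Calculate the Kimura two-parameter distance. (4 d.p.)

0.4127

P = 105/830 ≈ 0.126506 and Q = 158/830 ≈ 0.190361.
Under the Kimura two-parameter model, d = −½ ln(1 − 2P − Q) − ¼ ln(1 − 2Q).
1 − 2P − Q = 0.556627, giving −½ ln(0.556627) = 0.292930.
1 − 2Q = 0.619278, giving −¼ ln(0.619278) = 0.119800.
d = 0.292930 + 0.119800 = 0.412730.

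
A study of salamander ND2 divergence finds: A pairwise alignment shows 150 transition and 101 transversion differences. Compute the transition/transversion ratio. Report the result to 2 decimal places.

R = 150/101 = 1.485148… ≈ 1.49 (to 2 d.p.).

1.49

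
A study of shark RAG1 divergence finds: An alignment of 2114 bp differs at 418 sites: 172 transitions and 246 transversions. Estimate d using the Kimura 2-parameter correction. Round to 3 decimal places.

0.230

P = 172/2114 ≈ 0.081362 and Q = 246/2114 ≈ 0.116367.
Under the Kimura two-parameter model, d = −½ ln(1 − 2P − Q) − ¼ ln(1 − 2Q).
1 − 2P − Q = 0.720909, giving −½ ln(0.720909) = 0.163621.
1 − 2Q = 0.767266, giving −¼ ln(0.767266) = 0.066230.
d = 0.163621 + 0.066230 = 0.229851.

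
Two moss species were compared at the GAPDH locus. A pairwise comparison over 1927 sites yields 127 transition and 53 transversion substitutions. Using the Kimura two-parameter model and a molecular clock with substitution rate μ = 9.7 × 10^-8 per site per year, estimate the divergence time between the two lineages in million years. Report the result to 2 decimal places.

P = 127/1927 ≈ 0.065906 and Q = 53/1927 ≈ 0.027504.
Under the Kimura two-parameter model, d = −½ ln(1 − 2P − Q) − ¼ ln(1 − 2Q).
1 − 2P − Q = 0.840684, giving −½ ln(0.840684) = 0.086770.
1 − 2Q = 0.944992, giving −¼ ln(0.944992) = 0.014145.
d = 0.086770 + 0.014145 = 0.100915.
Under a molecular clock d = 2μt, so t = d/(2μ) = 0.100915 / (2 × 9.7 × 10^-8) = 0.52 million years.

0.52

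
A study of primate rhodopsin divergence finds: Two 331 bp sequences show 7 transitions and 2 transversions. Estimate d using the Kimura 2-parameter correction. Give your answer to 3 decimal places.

0.028

P = 7/331 ≈ 0.021148 and Q = 2/331 ≈ 0.006042.
Under the Kimura two-parameter model, d = −½ ln(1 − 2P − Q) − ¼ ln(1 − 2Q).
1 − 2P − Q = 0.951662, giving −½ ln(0.951662) = 0.024773.
1 − 2Q = 0.987916, giving −¼ ln(0.987916) = 0.003039.
d = 0.024773 + 0.003039 = 0.027812.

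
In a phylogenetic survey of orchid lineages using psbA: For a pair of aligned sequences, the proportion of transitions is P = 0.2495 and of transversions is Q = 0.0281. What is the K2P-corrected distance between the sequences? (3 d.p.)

Under the Kimura two-parameter model, d = −½ ln(1 − 2P − Q) − ¼ ln(1 − 2Q).
1 − 2P − Q = 0.4729, giving −½ ln(0.4729) = 0.374436.
1 − 2Q = 0.9438, giving −¼ ln(0.9438) = 0.014460.
d = 0.374436 + 0.014460 = 0.388896.

0.389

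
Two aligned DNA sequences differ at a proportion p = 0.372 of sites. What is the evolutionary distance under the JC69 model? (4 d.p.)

d = −(3/4) ln(1 − 4p/3) = −0.75 ln(1 − 0.496) = −0.75 ln(0.504)
  = −0.75 × (-0.685179) = 0.513884 substitutions/site.

0.5139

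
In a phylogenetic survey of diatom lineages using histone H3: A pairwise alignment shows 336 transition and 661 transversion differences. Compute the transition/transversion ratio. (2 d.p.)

0.51

R = 336/661 = 0.508320… ≈ 0.51 (to 2 d.p.).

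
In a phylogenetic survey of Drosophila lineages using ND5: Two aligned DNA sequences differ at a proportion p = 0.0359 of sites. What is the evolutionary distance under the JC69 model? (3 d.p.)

0.037

d = −(3/4) ln(1 − 4p/3) = −0.75 ln(1 − 0.047867) = −0.75 ln(0.952133)
  = −0.75 × (-0.049051) = 0.036788 substitutions/site.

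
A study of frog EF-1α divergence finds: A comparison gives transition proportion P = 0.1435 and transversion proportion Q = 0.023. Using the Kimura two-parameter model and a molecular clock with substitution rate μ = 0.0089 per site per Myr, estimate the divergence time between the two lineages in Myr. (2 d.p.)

11.08

Under the Kimura two-parameter model, d = −½ ln(1 − 2P − Q) − ¼ ln(1 − 2Q).
1 − 2P − Q = 0.69, giving −½ ln(0.69) = 0.185532.
1 − 2Q = 0.954, giving −¼ ln(0.954) = 0.011773.
d = 0.185532 + 0.011773 = 0.197305.
Under a molecular clock d = 2μt, so t = d/(2μ) = 0.197305 / (2 × 0.0089) = 11.08 Myr.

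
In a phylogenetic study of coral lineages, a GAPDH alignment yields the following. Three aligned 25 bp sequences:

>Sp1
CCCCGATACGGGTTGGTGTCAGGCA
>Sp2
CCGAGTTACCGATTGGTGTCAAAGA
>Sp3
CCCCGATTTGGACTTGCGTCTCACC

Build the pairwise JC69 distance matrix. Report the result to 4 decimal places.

d(Sp1,Sp2) = 0.4172, d(Sp1,Sp3) = 0.5716, d(Sp2,Sp3) = 0.8865

Sp1–Sp2: 8/25 sites differ → p = 0.32, d = −0.75 ln(1 − 0.426667) = 0.417216 ≈ 0.4172.
Sp1–Sp3: 10/25 sites differ → p = 0.4, d = −0.75 ln(1 − 0.533333) = 0.571605 ≈ 0.5716.
Sp2–Sp3: 13/25 sites differ → p = 0.52, d = −0.75 ln(1 − 0.693333) = 0.886495 ≈ 0.8865.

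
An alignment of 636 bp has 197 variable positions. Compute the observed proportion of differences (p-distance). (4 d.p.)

0.3097

p = 197/636 = 0.309748… ≈ 0.3097 (to 4 d.p.).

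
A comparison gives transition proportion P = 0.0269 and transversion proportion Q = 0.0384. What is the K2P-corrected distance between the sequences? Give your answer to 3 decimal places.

0.068

Under the Kimura two-parameter model, d = −½ ln(1 − 2P − Q) − ¼ ln(1 − 2Q).
1 − 2P − Q = 0.9078, giving −½ ln(0.9078) = 0.048366.
1 − 2Q = 0.9232, giving −¼ ln(0.9232) = 0.019977.
d = 0.048366 + 0.019977 = 0.068343.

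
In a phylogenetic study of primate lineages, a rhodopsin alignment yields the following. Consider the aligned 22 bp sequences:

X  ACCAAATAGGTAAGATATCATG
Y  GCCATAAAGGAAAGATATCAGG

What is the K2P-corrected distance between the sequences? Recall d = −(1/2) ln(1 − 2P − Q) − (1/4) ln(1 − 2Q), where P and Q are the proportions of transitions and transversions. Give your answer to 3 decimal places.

Of 22 sites, 1 differences are transitions and 4 are transversions, so P = 1/22 ≈ 0.045455 and Q = 4/22 ≈ 0.181818.
Under the Kimura two-parameter model, d = −½ ln(1 − 2P − Q) − ¼ ln(1 − 2Q).
1 − 2P − Q = 0.727272, giving −½ ln(0.727272) = 0.159227.
1 − 2Q = 0.636364, giving −¼ ln(0.636364) = 0.112996.
d = 0.159227 + 0.112996 = 0.272223.

0.272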